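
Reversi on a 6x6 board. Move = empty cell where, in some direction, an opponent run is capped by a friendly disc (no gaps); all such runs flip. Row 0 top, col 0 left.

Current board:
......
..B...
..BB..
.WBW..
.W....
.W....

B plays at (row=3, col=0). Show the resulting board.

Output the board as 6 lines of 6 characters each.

Place B at (3,0); scan 8 dirs for brackets.
Dir NW: edge -> no flip
Dir N: first cell '.' (not opp) -> no flip
Dir NE: first cell '.' (not opp) -> no flip
Dir W: edge -> no flip
Dir E: opp run (3,1) capped by B -> flip
Dir SW: edge -> no flip
Dir S: first cell '.' (not opp) -> no flip
Dir SE: opp run (4,1), next='.' -> no flip
All flips: (3,1)

Answer: ......
..B...
..BB..
BBBW..
.W....
.W....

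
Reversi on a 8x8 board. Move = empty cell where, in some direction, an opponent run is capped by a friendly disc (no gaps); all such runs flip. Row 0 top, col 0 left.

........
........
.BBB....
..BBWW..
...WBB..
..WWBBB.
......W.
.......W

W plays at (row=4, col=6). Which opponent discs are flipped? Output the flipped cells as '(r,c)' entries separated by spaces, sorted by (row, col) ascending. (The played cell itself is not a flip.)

Answer: (4,4) (4,5) (5,6)

Derivation:
Dir NW: first cell 'W' (not opp) -> no flip
Dir N: first cell '.' (not opp) -> no flip
Dir NE: first cell '.' (not opp) -> no flip
Dir W: opp run (4,5) (4,4) capped by W -> flip
Dir E: first cell '.' (not opp) -> no flip
Dir SW: opp run (5,5), next='.' -> no flip
Dir S: opp run (5,6) capped by W -> flip
Dir SE: first cell '.' (not opp) -> no flip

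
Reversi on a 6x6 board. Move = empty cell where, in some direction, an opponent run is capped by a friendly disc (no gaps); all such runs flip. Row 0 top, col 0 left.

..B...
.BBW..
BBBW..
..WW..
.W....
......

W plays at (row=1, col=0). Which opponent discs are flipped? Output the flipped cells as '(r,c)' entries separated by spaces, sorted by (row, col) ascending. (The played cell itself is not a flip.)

Answer: (1,1) (1,2) (2,1)

Derivation:
Dir NW: edge -> no flip
Dir N: first cell '.' (not opp) -> no flip
Dir NE: first cell '.' (not opp) -> no flip
Dir W: edge -> no flip
Dir E: opp run (1,1) (1,2) capped by W -> flip
Dir SW: edge -> no flip
Dir S: opp run (2,0), next='.' -> no flip
Dir SE: opp run (2,1) capped by W -> flip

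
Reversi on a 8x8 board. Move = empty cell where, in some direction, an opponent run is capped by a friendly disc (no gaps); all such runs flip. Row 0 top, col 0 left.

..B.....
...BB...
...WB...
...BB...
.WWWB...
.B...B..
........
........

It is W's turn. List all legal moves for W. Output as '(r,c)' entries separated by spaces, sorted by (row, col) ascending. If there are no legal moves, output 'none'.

(0,1): no bracket -> illegal
(0,3): flips 1 -> legal
(0,4): no bracket -> illegal
(0,5): flips 1 -> legal
(1,1): no bracket -> illegal
(1,2): no bracket -> illegal
(1,5): flips 2 -> legal
(2,2): no bracket -> illegal
(2,5): flips 2 -> legal
(3,2): no bracket -> illegal
(3,5): no bracket -> illegal
(4,0): no bracket -> illegal
(4,5): flips 2 -> legal
(4,6): no bracket -> illegal
(5,0): no bracket -> illegal
(5,2): no bracket -> illegal
(5,3): no bracket -> illegal
(5,4): no bracket -> illegal
(5,6): no bracket -> illegal
(6,0): flips 1 -> legal
(6,1): flips 1 -> legal
(6,2): no bracket -> illegal
(6,4): no bracket -> illegal
(6,5): no bracket -> illegal
(6,6): no bracket -> illegal

Answer: (0,3) (0,5) (1,5) (2,5) (4,5) (6,0) (6,1)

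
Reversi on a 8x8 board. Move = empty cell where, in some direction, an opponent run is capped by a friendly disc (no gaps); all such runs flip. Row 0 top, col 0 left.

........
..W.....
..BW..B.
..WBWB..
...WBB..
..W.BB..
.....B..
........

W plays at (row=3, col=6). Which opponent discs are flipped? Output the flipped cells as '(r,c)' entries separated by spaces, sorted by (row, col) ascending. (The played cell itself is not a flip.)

Dir NW: first cell '.' (not opp) -> no flip
Dir N: opp run (2,6), next='.' -> no flip
Dir NE: first cell '.' (not opp) -> no flip
Dir W: opp run (3,5) capped by W -> flip
Dir E: first cell '.' (not opp) -> no flip
Dir SW: opp run (4,5) (5,4), next='.' -> no flip
Dir S: first cell '.' (not opp) -> no flip
Dir SE: first cell '.' (not opp) -> no flip

Answer: (3,5)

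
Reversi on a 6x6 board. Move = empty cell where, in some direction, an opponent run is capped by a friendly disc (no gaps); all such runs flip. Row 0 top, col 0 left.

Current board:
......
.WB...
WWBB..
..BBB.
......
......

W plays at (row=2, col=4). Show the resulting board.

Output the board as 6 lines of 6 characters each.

Place W at (2,4); scan 8 dirs for brackets.
Dir NW: first cell '.' (not opp) -> no flip
Dir N: first cell '.' (not opp) -> no flip
Dir NE: first cell '.' (not opp) -> no flip
Dir W: opp run (2,3) (2,2) capped by W -> flip
Dir E: first cell '.' (not opp) -> no flip
Dir SW: opp run (3,3), next='.' -> no flip
Dir S: opp run (3,4), next='.' -> no flip
Dir SE: first cell '.' (not opp) -> no flip
All flips: (2,2) (2,3)

Answer: ......
.WB...
WWWWW.
..BBB.
......
......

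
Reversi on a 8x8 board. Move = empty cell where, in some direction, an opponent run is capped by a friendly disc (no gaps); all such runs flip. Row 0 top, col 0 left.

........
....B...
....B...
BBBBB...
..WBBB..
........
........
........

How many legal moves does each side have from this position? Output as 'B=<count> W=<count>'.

-- B to move --
(4,1): flips 1 -> legal
(5,1): flips 1 -> legal
(5,2): flips 1 -> legal
(5,3): flips 1 -> legal
B mobility = 4
-- W to move --
(0,3): no bracket -> illegal
(0,4): no bracket -> illegal
(0,5): no bracket -> illegal
(1,3): no bracket -> illegal
(1,5): flips 2 -> legal
(2,0): flips 1 -> legal
(2,1): no bracket -> illegal
(2,2): flips 1 -> legal
(2,3): no bracket -> illegal
(2,5): no bracket -> illegal
(3,5): no bracket -> illegal
(3,6): no bracket -> illegal
(4,0): no bracket -> illegal
(4,1): no bracket -> illegal
(4,6): flips 3 -> legal
(5,2): no bracket -> illegal
(5,3): no bracket -> illegal
(5,4): no bracket -> illegal
(5,5): no bracket -> illegal
(5,6): no bracket -> illegal
W mobility = 4

Answer: B=4 W=4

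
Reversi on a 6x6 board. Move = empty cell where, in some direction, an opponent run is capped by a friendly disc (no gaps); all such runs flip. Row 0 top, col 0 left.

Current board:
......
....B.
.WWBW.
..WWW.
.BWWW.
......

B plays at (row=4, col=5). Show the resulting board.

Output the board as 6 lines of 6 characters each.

Answer: ......
....B.
.WWBW.
..WWB.
.BBBBB
......

Derivation:
Place B at (4,5); scan 8 dirs for brackets.
Dir NW: opp run (3,4) capped by B -> flip
Dir N: first cell '.' (not opp) -> no flip
Dir NE: edge -> no flip
Dir W: opp run (4,4) (4,3) (4,2) capped by B -> flip
Dir E: edge -> no flip
Dir SW: first cell '.' (not opp) -> no flip
Dir S: first cell '.' (not opp) -> no flip
Dir SE: edge -> no flip
All flips: (3,4) (4,2) (4,3) (4,4)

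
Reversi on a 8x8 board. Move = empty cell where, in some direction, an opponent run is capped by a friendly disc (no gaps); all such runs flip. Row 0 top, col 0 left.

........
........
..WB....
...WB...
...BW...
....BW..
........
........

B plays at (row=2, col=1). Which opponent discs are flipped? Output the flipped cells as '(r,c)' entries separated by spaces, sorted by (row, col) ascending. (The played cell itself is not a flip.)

Answer: (2,2)

Derivation:
Dir NW: first cell '.' (not opp) -> no flip
Dir N: first cell '.' (not opp) -> no flip
Dir NE: first cell '.' (not opp) -> no flip
Dir W: first cell '.' (not opp) -> no flip
Dir E: opp run (2,2) capped by B -> flip
Dir SW: first cell '.' (not opp) -> no flip
Dir S: first cell '.' (not opp) -> no flip
Dir SE: first cell '.' (not opp) -> no flip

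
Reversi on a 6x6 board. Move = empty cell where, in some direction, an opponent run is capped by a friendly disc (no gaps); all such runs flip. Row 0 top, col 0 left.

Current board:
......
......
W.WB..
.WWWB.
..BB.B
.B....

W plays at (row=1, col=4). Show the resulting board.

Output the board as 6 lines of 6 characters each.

Answer: ......
....W.
W.WW..
.WWWB.
..BB.B
.B....

Derivation:
Place W at (1,4); scan 8 dirs for brackets.
Dir NW: first cell '.' (not opp) -> no flip
Dir N: first cell '.' (not opp) -> no flip
Dir NE: first cell '.' (not opp) -> no flip
Dir W: first cell '.' (not opp) -> no flip
Dir E: first cell '.' (not opp) -> no flip
Dir SW: opp run (2,3) capped by W -> flip
Dir S: first cell '.' (not opp) -> no flip
Dir SE: first cell '.' (not opp) -> no flip
All flips: (2,3)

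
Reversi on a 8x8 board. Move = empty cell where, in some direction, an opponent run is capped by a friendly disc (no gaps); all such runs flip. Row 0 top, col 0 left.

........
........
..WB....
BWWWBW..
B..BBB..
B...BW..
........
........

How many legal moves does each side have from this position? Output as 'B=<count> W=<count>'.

Answer: B=10 W=5

Derivation:
-- B to move --
(1,1): flips 2 -> legal
(1,2): no bracket -> illegal
(1,3): flips 2 -> legal
(2,0): no bracket -> illegal
(2,1): flips 2 -> legal
(2,4): no bracket -> illegal
(2,5): flips 1 -> legal
(2,6): flips 1 -> legal
(3,6): flips 1 -> legal
(4,1): flips 1 -> legal
(4,2): no bracket -> illegal
(4,6): no bracket -> illegal
(5,6): flips 1 -> legal
(6,4): no bracket -> illegal
(6,5): flips 1 -> legal
(6,6): flips 1 -> legal
B mobility = 10
-- W to move --
(1,2): no bracket -> illegal
(1,3): flips 1 -> legal
(1,4): flips 1 -> legal
(2,0): no bracket -> illegal
(2,1): no bracket -> illegal
(2,4): flips 1 -> legal
(2,5): no bracket -> illegal
(3,6): no bracket -> illegal
(4,1): no bracket -> illegal
(4,2): no bracket -> illegal
(4,6): no bracket -> illegal
(5,1): no bracket -> illegal
(5,2): no bracket -> illegal
(5,3): flips 3 -> legal
(5,6): no bracket -> illegal
(6,0): no bracket -> illegal
(6,1): no bracket -> illegal
(6,3): no bracket -> illegal
(6,4): no bracket -> illegal
(6,5): flips 2 -> legal
W mobility = 5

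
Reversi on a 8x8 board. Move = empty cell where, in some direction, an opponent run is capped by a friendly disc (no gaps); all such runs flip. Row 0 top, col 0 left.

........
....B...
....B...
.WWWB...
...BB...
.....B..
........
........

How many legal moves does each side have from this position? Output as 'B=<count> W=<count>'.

-- B to move --
(2,0): no bracket -> illegal
(2,1): flips 1 -> legal
(2,2): flips 1 -> legal
(2,3): flips 1 -> legal
(3,0): flips 3 -> legal
(4,0): no bracket -> illegal
(4,1): no bracket -> illegal
(4,2): flips 1 -> legal
B mobility = 5
-- W to move --
(0,3): no bracket -> illegal
(0,4): no bracket -> illegal
(0,5): no bracket -> illegal
(1,3): no bracket -> illegal
(1,5): flips 1 -> legal
(2,3): no bracket -> illegal
(2,5): no bracket -> illegal
(3,5): flips 1 -> legal
(4,2): no bracket -> illegal
(4,5): no bracket -> illegal
(4,6): no bracket -> illegal
(5,2): no bracket -> illegal
(5,3): flips 1 -> legal
(5,4): flips 1 -> legal
(5,6): no bracket -> illegal
(6,4): no bracket -> illegal
(6,5): no bracket -> illegal
(6,6): flips 2 -> legal
W mobility = 5

Answer: B=5 W=5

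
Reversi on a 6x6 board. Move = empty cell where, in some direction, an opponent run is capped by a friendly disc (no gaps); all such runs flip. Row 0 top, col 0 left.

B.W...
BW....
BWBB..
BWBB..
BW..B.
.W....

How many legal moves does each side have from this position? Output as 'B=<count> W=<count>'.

Answer: B=4 W=6

Derivation:
-- B to move --
(0,1): no bracket -> illegal
(0,3): no bracket -> illegal
(1,2): flips 2 -> legal
(1,3): no bracket -> illegal
(4,2): flips 2 -> legal
(5,0): flips 1 -> legal
(5,2): flips 1 -> legal
B mobility = 4
-- W to move --
(0,1): no bracket -> illegal
(1,2): no bracket -> illegal
(1,3): flips 1 -> legal
(1,4): flips 2 -> legal
(2,4): flips 2 -> legal
(3,4): flips 2 -> legal
(3,5): no bracket -> illegal
(4,2): no bracket -> illegal
(4,3): flips 1 -> legal
(4,5): no bracket -> illegal
(5,0): no bracket -> illegal
(5,3): no bracket -> illegal
(5,4): no bracket -> illegal
(5,5): flips 3 -> legal
W mobility = 6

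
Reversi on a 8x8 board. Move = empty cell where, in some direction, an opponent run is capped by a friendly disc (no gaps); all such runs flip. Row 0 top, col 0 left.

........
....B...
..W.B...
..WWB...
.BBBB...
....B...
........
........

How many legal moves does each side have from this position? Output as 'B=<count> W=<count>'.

Answer: B=5 W=8

Derivation:
-- B to move --
(1,1): flips 2 -> legal
(1,2): flips 2 -> legal
(1,3): no bracket -> illegal
(2,1): flips 1 -> legal
(2,3): flips 2 -> legal
(3,1): flips 2 -> legal
B mobility = 5
-- W to move --
(0,3): no bracket -> illegal
(0,4): no bracket -> illegal
(0,5): no bracket -> illegal
(1,3): no bracket -> illegal
(1,5): flips 1 -> legal
(2,3): no bracket -> illegal
(2,5): no bracket -> illegal
(3,0): no bracket -> illegal
(3,1): no bracket -> illegal
(3,5): flips 1 -> legal
(4,0): no bracket -> illegal
(4,5): no bracket -> illegal
(5,0): flips 1 -> legal
(5,1): flips 1 -> legal
(5,2): flips 1 -> legal
(5,3): flips 1 -> legal
(5,5): flips 1 -> legal
(6,3): no bracket -> illegal
(6,4): no bracket -> illegal
(6,5): flips 2 -> legal
W mobility = 8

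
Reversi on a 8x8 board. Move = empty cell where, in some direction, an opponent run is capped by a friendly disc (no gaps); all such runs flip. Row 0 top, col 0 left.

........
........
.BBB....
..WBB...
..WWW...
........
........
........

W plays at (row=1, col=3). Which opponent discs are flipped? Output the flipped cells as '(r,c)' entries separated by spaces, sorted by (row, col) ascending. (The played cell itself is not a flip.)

Answer: (2,3) (3,3)

Derivation:
Dir NW: first cell '.' (not opp) -> no flip
Dir N: first cell '.' (not opp) -> no flip
Dir NE: first cell '.' (not opp) -> no flip
Dir W: first cell '.' (not opp) -> no flip
Dir E: first cell '.' (not opp) -> no flip
Dir SW: opp run (2,2), next='.' -> no flip
Dir S: opp run (2,3) (3,3) capped by W -> flip
Dir SE: first cell '.' (not opp) -> no flip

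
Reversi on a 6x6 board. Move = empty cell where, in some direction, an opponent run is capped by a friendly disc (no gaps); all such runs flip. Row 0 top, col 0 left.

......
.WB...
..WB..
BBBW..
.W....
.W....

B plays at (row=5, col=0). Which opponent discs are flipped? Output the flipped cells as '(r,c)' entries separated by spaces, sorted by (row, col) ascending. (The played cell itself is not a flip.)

Dir NW: edge -> no flip
Dir N: first cell '.' (not opp) -> no flip
Dir NE: opp run (4,1) capped by B -> flip
Dir W: edge -> no flip
Dir E: opp run (5,1), next='.' -> no flip
Dir SW: edge -> no flip
Dir S: edge -> no flip
Dir SE: edge -> no flip

Answer: (4,1)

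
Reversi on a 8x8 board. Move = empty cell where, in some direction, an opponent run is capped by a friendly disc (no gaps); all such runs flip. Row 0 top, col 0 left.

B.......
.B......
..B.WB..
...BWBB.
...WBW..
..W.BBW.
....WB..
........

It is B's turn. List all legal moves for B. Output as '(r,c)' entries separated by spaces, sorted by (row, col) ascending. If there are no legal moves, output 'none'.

(1,3): flips 1 -> legal
(1,4): flips 2 -> legal
(1,5): flips 1 -> legal
(2,3): flips 1 -> legal
(3,2): flips 1 -> legal
(4,1): no bracket -> illegal
(4,2): flips 1 -> legal
(4,6): flips 1 -> legal
(4,7): flips 1 -> legal
(5,1): no bracket -> illegal
(5,3): flips 1 -> legal
(5,7): flips 1 -> legal
(6,1): flips 3 -> legal
(6,2): no bracket -> illegal
(6,3): flips 1 -> legal
(6,6): no bracket -> illegal
(6,7): no bracket -> illegal
(7,3): flips 1 -> legal
(7,4): flips 1 -> legal
(7,5): no bracket -> illegal

Answer: (1,3) (1,4) (1,5) (2,3) (3,2) (4,2) (4,6) (4,7) (5,3) (5,7) (6,1) (6,3) (7,3) (7,4)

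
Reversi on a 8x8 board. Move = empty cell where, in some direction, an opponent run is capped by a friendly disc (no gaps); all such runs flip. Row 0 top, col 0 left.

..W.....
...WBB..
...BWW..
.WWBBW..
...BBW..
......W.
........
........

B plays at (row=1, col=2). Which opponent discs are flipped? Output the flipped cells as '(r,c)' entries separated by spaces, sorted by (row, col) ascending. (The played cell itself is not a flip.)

Answer: (1,3)

Derivation:
Dir NW: first cell '.' (not opp) -> no flip
Dir N: opp run (0,2), next=edge -> no flip
Dir NE: first cell '.' (not opp) -> no flip
Dir W: first cell '.' (not opp) -> no flip
Dir E: opp run (1,3) capped by B -> flip
Dir SW: first cell '.' (not opp) -> no flip
Dir S: first cell '.' (not opp) -> no flip
Dir SE: first cell 'B' (not opp) -> no flip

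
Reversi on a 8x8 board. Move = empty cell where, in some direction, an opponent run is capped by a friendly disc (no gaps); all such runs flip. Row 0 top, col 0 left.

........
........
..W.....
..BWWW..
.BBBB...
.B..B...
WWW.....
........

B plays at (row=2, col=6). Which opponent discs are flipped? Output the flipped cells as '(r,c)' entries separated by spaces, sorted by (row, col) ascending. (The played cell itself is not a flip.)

Answer: (3,5)

Derivation:
Dir NW: first cell '.' (not opp) -> no flip
Dir N: first cell '.' (not opp) -> no flip
Dir NE: first cell '.' (not opp) -> no flip
Dir W: first cell '.' (not opp) -> no flip
Dir E: first cell '.' (not opp) -> no flip
Dir SW: opp run (3,5) capped by B -> flip
Dir S: first cell '.' (not opp) -> no flip
Dir SE: first cell '.' (not opp) -> no flip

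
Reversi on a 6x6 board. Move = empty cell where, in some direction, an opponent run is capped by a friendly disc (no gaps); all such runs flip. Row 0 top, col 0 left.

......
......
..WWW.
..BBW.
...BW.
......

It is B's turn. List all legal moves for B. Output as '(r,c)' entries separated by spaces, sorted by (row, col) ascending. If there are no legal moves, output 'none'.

Answer: (1,1) (1,2) (1,3) (1,4) (1,5) (2,5) (3,5) (4,5) (5,5)

Derivation:
(1,1): flips 1 -> legal
(1,2): flips 1 -> legal
(1,3): flips 1 -> legal
(1,4): flips 1 -> legal
(1,5): flips 1 -> legal
(2,1): no bracket -> illegal
(2,5): flips 1 -> legal
(3,1): no bracket -> illegal
(3,5): flips 1 -> legal
(4,5): flips 1 -> legal
(5,3): no bracket -> illegal
(5,4): no bracket -> illegal
(5,5): flips 1 -> legal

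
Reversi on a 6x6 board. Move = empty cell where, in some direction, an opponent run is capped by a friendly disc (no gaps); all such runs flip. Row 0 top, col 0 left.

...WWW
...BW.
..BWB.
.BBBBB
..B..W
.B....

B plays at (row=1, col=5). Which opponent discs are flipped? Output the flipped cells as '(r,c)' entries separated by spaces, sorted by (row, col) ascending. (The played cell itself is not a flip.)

Answer: (1,4)

Derivation:
Dir NW: opp run (0,4), next=edge -> no flip
Dir N: opp run (0,5), next=edge -> no flip
Dir NE: edge -> no flip
Dir W: opp run (1,4) capped by B -> flip
Dir E: edge -> no flip
Dir SW: first cell 'B' (not opp) -> no flip
Dir S: first cell '.' (not opp) -> no flip
Dir SE: edge -> no flip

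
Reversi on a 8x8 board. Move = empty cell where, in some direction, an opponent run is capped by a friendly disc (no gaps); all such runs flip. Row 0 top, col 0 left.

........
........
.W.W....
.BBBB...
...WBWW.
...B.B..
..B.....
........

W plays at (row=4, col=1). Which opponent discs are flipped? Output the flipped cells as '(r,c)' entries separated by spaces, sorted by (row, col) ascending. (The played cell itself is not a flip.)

Dir NW: first cell '.' (not opp) -> no flip
Dir N: opp run (3,1) capped by W -> flip
Dir NE: opp run (3,2) capped by W -> flip
Dir W: first cell '.' (not opp) -> no flip
Dir E: first cell '.' (not opp) -> no flip
Dir SW: first cell '.' (not opp) -> no flip
Dir S: first cell '.' (not opp) -> no flip
Dir SE: first cell '.' (not opp) -> no flip

Answer: (3,1) (3,2)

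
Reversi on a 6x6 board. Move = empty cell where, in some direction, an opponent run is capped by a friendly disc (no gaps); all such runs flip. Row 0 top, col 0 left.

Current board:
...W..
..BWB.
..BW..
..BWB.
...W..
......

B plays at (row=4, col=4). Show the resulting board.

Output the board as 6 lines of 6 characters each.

Answer: ...W..
..BWB.
..BW..
..BBB.
...WB.
......

Derivation:
Place B at (4,4); scan 8 dirs for brackets.
Dir NW: opp run (3,3) capped by B -> flip
Dir N: first cell 'B' (not opp) -> no flip
Dir NE: first cell '.' (not opp) -> no flip
Dir W: opp run (4,3), next='.' -> no flip
Dir E: first cell '.' (not opp) -> no flip
Dir SW: first cell '.' (not opp) -> no flip
Dir S: first cell '.' (not opp) -> no flip
Dir SE: first cell '.' (not opp) -> no flip
All flips: (3,3)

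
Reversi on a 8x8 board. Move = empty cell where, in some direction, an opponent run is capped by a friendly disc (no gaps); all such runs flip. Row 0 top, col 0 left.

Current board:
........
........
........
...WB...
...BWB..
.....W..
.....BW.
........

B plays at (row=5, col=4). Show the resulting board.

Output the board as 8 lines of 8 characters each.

Place B at (5,4); scan 8 dirs for brackets.
Dir NW: first cell 'B' (not opp) -> no flip
Dir N: opp run (4,4) capped by B -> flip
Dir NE: first cell 'B' (not opp) -> no flip
Dir W: first cell '.' (not opp) -> no flip
Dir E: opp run (5,5), next='.' -> no flip
Dir SW: first cell '.' (not opp) -> no flip
Dir S: first cell '.' (not opp) -> no flip
Dir SE: first cell 'B' (not opp) -> no flip
All flips: (4,4)

Answer: ........
........
........
...WB...
...BBB..
....BW..
.....BW.
........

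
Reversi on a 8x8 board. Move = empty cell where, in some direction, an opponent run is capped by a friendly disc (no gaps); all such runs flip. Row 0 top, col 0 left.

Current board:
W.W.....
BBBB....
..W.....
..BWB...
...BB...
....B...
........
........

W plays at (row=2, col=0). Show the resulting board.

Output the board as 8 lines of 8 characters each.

Place W at (2,0); scan 8 dirs for brackets.
Dir NW: edge -> no flip
Dir N: opp run (1,0) capped by W -> flip
Dir NE: opp run (1,1) capped by W -> flip
Dir W: edge -> no flip
Dir E: first cell '.' (not opp) -> no flip
Dir SW: edge -> no flip
Dir S: first cell '.' (not opp) -> no flip
Dir SE: first cell '.' (not opp) -> no flip
All flips: (1,0) (1,1)

Answer: W.W.....
WWBB....
W.W.....
..BWB...
...BB...
....B...
........
........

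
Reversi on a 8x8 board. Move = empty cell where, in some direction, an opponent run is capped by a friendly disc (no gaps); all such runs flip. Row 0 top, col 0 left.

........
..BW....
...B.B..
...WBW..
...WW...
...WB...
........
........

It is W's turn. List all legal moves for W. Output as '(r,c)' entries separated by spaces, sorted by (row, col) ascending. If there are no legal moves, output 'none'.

Answer: (1,1) (1,5) (1,6) (2,4) (5,5) (6,4) (6,5)

Derivation:
(0,1): no bracket -> illegal
(0,2): no bracket -> illegal
(0,3): no bracket -> illegal
(1,1): flips 1 -> legal
(1,4): no bracket -> illegal
(1,5): flips 1 -> legal
(1,6): flips 2 -> legal
(2,1): no bracket -> illegal
(2,2): no bracket -> illegal
(2,4): flips 1 -> legal
(2,6): no bracket -> illegal
(3,2): no bracket -> illegal
(3,6): no bracket -> illegal
(4,5): no bracket -> illegal
(5,5): flips 1 -> legal
(6,3): no bracket -> illegal
(6,4): flips 1 -> legal
(6,5): flips 1 -> legal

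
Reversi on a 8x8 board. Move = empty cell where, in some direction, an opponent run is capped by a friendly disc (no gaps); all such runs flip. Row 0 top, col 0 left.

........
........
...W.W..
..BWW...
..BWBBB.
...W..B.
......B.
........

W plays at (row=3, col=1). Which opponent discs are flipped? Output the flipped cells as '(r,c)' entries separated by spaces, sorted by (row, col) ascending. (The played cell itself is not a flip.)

Answer: (3,2) (4,2)

Derivation:
Dir NW: first cell '.' (not opp) -> no flip
Dir N: first cell '.' (not opp) -> no flip
Dir NE: first cell '.' (not opp) -> no flip
Dir W: first cell '.' (not opp) -> no flip
Dir E: opp run (3,2) capped by W -> flip
Dir SW: first cell '.' (not opp) -> no flip
Dir S: first cell '.' (not opp) -> no flip
Dir SE: opp run (4,2) capped by W -> flip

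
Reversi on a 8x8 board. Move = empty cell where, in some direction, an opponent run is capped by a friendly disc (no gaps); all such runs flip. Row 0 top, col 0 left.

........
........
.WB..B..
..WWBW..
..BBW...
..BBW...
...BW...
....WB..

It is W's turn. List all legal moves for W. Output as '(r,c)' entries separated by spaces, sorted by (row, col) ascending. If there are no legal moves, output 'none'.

(1,1): flips 1 -> legal
(1,2): flips 1 -> legal
(1,3): no bracket -> illegal
(1,4): no bracket -> illegal
(1,5): flips 1 -> legal
(1,6): no bracket -> illegal
(2,3): flips 1 -> legal
(2,4): flips 1 -> legal
(2,6): no bracket -> illegal
(3,1): flips 2 -> legal
(3,6): no bracket -> illegal
(4,1): flips 4 -> legal
(4,5): no bracket -> illegal
(5,1): flips 3 -> legal
(6,1): no bracket -> illegal
(6,2): flips 4 -> legal
(6,5): no bracket -> illegal
(6,6): no bracket -> illegal
(7,2): flips 1 -> legal
(7,3): flips 3 -> legal
(7,6): flips 1 -> legal

Answer: (1,1) (1,2) (1,5) (2,3) (2,4) (3,1) (4,1) (5,1) (6,2) (7,2) (7,3) (7,6)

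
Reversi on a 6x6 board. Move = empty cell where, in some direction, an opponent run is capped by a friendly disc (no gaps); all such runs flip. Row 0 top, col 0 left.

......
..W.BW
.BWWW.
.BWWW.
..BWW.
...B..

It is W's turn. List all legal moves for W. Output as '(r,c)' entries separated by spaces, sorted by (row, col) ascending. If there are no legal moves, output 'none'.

(0,3): no bracket -> illegal
(0,4): flips 1 -> legal
(0,5): flips 1 -> legal
(1,0): flips 1 -> legal
(1,1): no bracket -> illegal
(1,3): flips 1 -> legal
(2,0): flips 1 -> legal
(2,5): no bracket -> illegal
(3,0): flips 2 -> legal
(4,0): flips 1 -> legal
(4,1): flips 1 -> legal
(5,1): flips 1 -> legal
(5,2): flips 1 -> legal
(5,4): no bracket -> illegal

Answer: (0,4) (0,5) (1,0) (1,3) (2,0) (3,0) (4,0) (4,1) (5,1) (5,2)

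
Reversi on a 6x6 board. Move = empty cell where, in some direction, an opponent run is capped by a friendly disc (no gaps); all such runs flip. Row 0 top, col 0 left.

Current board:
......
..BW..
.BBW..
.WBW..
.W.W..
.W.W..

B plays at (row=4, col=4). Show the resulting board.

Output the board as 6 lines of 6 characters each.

Answer: ......
..BW..
.BBW..
.WBB..
.W.WB.
.W.W..

Derivation:
Place B at (4,4); scan 8 dirs for brackets.
Dir NW: opp run (3,3) capped by B -> flip
Dir N: first cell '.' (not opp) -> no flip
Dir NE: first cell '.' (not opp) -> no flip
Dir W: opp run (4,3), next='.' -> no flip
Dir E: first cell '.' (not opp) -> no flip
Dir SW: opp run (5,3), next=edge -> no flip
Dir S: first cell '.' (not opp) -> no flip
Dir SE: first cell '.' (not opp) -> no flip
All flips: (3,3)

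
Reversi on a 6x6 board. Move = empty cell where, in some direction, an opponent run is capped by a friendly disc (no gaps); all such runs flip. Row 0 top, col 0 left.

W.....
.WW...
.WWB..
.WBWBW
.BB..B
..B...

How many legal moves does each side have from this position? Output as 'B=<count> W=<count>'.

Answer: B=8 W=6

Derivation:
-- B to move --
(0,1): flips 4 -> legal
(0,2): flips 2 -> legal
(0,3): no bracket -> illegal
(1,0): flips 1 -> legal
(1,3): no bracket -> illegal
(2,0): flips 3 -> legal
(2,4): flips 1 -> legal
(2,5): flips 1 -> legal
(3,0): flips 1 -> legal
(4,0): no bracket -> illegal
(4,3): flips 1 -> legal
(4,4): no bracket -> illegal
B mobility = 8
-- W to move --
(1,3): flips 1 -> legal
(1,4): no bracket -> illegal
(2,4): flips 1 -> legal
(2,5): no bracket -> illegal
(3,0): no bracket -> illegal
(4,0): no bracket -> illegal
(4,3): flips 1 -> legal
(4,4): no bracket -> illegal
(5,0): no bracket -> illegal
(5,1): flips 2 -> legal
(5,3): flips 1 -> legal
(5,4): no bracket -> illegal
(5,5): flips 1 -> legal
W mobility = 6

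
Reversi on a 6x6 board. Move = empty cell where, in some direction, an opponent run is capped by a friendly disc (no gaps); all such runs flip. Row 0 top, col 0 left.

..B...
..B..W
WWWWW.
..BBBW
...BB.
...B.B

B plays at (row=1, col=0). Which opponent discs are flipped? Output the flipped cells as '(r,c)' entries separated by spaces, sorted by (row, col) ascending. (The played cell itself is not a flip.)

Dir NW: edge -> no flip
Dir N: first cell '.' (not opp) -> no flip
Dir NE: first cell '.' (not opp) -> no flip
Dir W: edge -> no flip
Dir E: first cell '.' (not opp) -> no flip
Dir SW: edge -> no flip
Dir S: opp run (2,0), next='.' -> no flip
Dir SE: opp run (2,1) capped by B -> flip

Answer: (2,1)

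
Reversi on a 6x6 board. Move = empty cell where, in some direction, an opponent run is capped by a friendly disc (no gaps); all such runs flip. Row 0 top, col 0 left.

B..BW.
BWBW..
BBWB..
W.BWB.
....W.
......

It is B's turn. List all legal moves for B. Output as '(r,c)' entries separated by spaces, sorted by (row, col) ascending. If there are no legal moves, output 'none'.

Answer: (0,1) (0,2) (0,5) (1,4) (4,0) (4,3) (5,4) (5,5)

Derivation:
(0,1): flips 1 -> legal
(0,2): flips 1 -> legal
(0,5): flips 1 -> legal
(1,4): flips 1 -> legal
(1,5): no bracket -> illegal
(2,4): no bracket -> illegal
(3,1): no bracket -> illegal
(3,5): no bracket -> illegal
(4,0): flips 1 -> legal
(4,1): no bracket -> illegal
(4,2): no bracket -> illegal
(4,3): flips 1 -> legal
(4,5): no bracket -> illegal
(5,3): no bracket -> illegal
(5,4): flips 1 -> legal
(5,5): flips 4 -> legal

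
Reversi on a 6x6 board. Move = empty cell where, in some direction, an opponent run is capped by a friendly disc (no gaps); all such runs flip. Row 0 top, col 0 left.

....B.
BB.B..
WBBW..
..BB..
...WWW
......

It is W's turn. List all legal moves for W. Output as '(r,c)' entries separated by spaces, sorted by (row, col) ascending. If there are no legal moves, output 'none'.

Answer: (0,0) (0,2) (0,3) (4,1)

Derivation:
(0,0): flips 4 -> legal
(0,1): no bracket -> illegal
(0,2): flips 1 -> legal
(0,3): flips 1 -> legal
(0,5): no bracket -> illegal
(1,2): no bracket -> illegal
(1,4): no bracket -> illegal
(1,5): no bracket -> illegal
(2,4): no bracket -> illegal
(3,0): no bracket -> illegal
(3,1): no bracket -> illegal
(3,4): no bracket -> illegal
(4,1): flips 1 -> legal
(4,2): no bracket -> illegal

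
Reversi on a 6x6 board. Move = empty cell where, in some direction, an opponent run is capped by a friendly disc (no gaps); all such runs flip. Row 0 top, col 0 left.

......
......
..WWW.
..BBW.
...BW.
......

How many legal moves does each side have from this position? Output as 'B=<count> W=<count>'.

-- B to move --
(1,1): flips 1 -> legal
(1,2): flips 1 -> legal
(1,3): flips 1 -> legal
(1,4): flips 1 -> legal
(1,5): flips 1 -> legal
(2,1): no bracket -> illegal
(2,5): flips 1 -> legal
(3,1): no bracket -> illegal
(3,5): flips 1 -> legal
(4,5): flips 1 -> legal
(5,3): no bracket -> illegal
(5,4): no bracket -> illegal
(5,5): flips 1 -> legal
B mobility = 9
-- W to move --
(2,1): no bracket -> illegal
(3,1): flips 2 -> legal
(4,1): flips 1 -> legal
(4,2): flips 3 -> legal
(5,2): flips 1 -> legal
(5,3): flips 2 -> legal
(5,4): no bracket -> illegal
W mobility = 5

Answer: B=9 W=5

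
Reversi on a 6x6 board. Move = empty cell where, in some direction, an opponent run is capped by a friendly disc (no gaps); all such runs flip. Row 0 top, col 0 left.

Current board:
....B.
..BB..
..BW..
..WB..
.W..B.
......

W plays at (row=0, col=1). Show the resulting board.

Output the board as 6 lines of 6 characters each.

Answer: .W..B.
..WB..
..BW..
..WB..
.W..B.
......

Derivation:
Place W at (0,1); scan 8 dirs for brackets.
Dir NW: edge -> no flip
Dir N: edge -> no flip
Dir NE: edge -> no flip
Dir W: first cell '.' (not opp) -> no flip
Dir E: first cell '.' (not opp) -> no flip
Dir SW: first cell '.' (not opp) -> no flip
Dir S: first cell '.' (not opp) -> no flip
Dir SE: opp run (1,2) capped by W -> flip
All flips: (1,2)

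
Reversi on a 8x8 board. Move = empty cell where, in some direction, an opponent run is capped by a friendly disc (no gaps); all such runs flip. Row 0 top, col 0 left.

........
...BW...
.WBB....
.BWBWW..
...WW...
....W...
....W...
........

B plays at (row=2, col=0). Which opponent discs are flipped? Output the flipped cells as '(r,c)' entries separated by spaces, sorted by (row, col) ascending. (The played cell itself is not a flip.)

Dir NW: edge -> no flip
Dir N: first cell '.' (not opp) -> no flip
Dir NE: first cell '.' (not opp) -> no flip
Dir W: edge -> no flip
Dir E: opp run (2,1) capped by B -> flip
Dir SW: edge -> no flip
Dir S: first cell '.' (not opp) -> no flip
Dir SE: first cell 'B' (not opp) -> no flip

Answer: (2,1)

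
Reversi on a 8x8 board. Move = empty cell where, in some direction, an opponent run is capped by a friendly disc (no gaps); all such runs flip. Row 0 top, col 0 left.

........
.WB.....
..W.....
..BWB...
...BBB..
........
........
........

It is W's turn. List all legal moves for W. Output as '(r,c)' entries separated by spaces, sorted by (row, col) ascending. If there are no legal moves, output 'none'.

Answer: (0,2) (1,3) (3,1) (3,5) (4,2) (5,3) (5,5)

Derivation:
(0,1): no bracket -> illegal
(0,2): flips 1 -> legal
(0,3): no bracket -> illegal
(1,3): flips 1 -> legal
(2,1): no bracket -> illegal
(2,3): no bracket -> illegal
(2,4): no bracket -> illegal
(2,5): no bracket -> illegal
(3,1): flips 1 -> legal
(3,5): flips 1 -> legal
(3,6): no bracket -> illegal
(4,1): no bracket -> illegal
(4,2): flips 1 -> legal
(4,6): no bracket -> illegal
(5,2): no bracket -> illegal
(5,3): flips 1 -> legal
(5,4): no bracket -> illegal
(5,5): flips 1 -> legal
(5,6): no bracket -> illegal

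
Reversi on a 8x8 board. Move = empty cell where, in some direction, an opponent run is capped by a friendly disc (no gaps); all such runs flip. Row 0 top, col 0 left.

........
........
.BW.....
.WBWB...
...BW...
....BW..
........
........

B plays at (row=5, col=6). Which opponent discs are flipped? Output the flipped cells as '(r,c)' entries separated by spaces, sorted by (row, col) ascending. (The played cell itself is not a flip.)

Dir NW: first cell '.' (not opp) -> no flip
Dir N: first cell '.' (not opp) -> no flip
Dir NE: first cell '.' (not opp) -> no flip
Dir W: opp run (5,5) capped by B -> flip
Dir E: first cell '.' (not opp) -> no flip
Dir SW: first cell '.' (not opp) -> no flip
Dir S: first cell '.' (not opp) -> no flip
Dir SE: first cell '.' (not opp) -> no flip

Answer: (5,5)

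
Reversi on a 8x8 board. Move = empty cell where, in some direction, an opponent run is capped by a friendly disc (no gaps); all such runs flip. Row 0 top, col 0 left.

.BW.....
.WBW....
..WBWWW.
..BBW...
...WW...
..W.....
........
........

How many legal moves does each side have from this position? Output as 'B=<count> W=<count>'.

-- B to move --
(0,0): flips 2 -> legal
(0,3): flips 2 -> legal
(0,4): no bracket -> illegal
(1,0): flips 1 -> legal
(1,4): flips 1 -> legal
(1,5): flips 1 -> legal
(1,6): no bracket -> illegal
(1,7): no bracket -> illegal
(2,0): no bracket -> illegal
(2,1): flips 2 -> legal
(2,7): flips 3 -> legal
(3,1): no bracket -> illegal
(3,5): flips 1 -> legal
(3,6): no bracket -> illegal
(3,7): no bracket -> illegal
(4,1): no bracket -> illegal
(4,2): no bracket -> illegal
(4,5): flips 1 -> legal
(5,1): no bracket -> illegal
(5,3): flips 1 -> legal
(5,4): flips 1 -> legal
(5,5): flips 1 -> legal
(6,1): no bracket -> illegal
(6,2): no bracket -> illegal
(6,3): no bracket -> illegal
B mobility = 12
-- W to move --
(0,0): flips 1 -> legal
(0,3): no bracket -> illegal
(1,0): no bracket -> illegal
(1,4): no bracket -> illegal
(2,1): flips 1 -> legal
(3,1): flips 2 -> legal
(4,1): no bracket -> illegal
(4,2): flips 2 -> legal
W mobility = 4

Answer: B=12 W=4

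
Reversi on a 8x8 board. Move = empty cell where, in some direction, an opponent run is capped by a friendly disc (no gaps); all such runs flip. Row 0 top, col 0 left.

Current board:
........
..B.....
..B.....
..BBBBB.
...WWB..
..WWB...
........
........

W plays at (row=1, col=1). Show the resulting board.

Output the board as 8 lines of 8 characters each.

Place W at (1,1); scan 8 dirs for brackets.
Dir NW: first cell '.' (not opp) -> no flip
Dir N: first cell '.' (not opp) -> no flip
Dir NE: first cell '.' (not opp) -> no flip
Dir W: first cell '.' (not opp) -> no flip
Dir E: opp run (1,2), next='.' -> no flip
Dir SW: first cell '.' (not opp) -> no flip
Dir S: first cell '.' (not opp) -> no flip
Dir SE: opp run (2,2) (3,3) capped by W -> flip
All flips: (2,2) (3,3)

Answer: ........
.WB.....
..W.....
..BWBBB.
...WWB..
..WWB...
........
........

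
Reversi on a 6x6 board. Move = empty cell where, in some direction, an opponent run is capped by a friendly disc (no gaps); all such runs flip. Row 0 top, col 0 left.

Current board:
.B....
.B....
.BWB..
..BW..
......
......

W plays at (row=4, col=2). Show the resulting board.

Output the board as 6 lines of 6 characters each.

Place W at (4,2); scan 8 dirs for brackets.
Dir NW: first cell '.' (not opp) -> no flip
Dir N: opp run (3,2) capped by W -> flip
Dir NE: first cell 'W' (not opp) -> no flip
Dir W: first cell '.' (not opp) -> no flip
Dir E: first cell '.' (not opp) -> no flip
Dir SW: first cell '.' (not opp) -> no flip
Dir S: first cell '.' (not opp) -> no flip
Dir SE: first cell '.' (not opp) -> no flip
All flips: (3,2)

Answer: .B....
.B....
.BWB..
..WW..
..W...
......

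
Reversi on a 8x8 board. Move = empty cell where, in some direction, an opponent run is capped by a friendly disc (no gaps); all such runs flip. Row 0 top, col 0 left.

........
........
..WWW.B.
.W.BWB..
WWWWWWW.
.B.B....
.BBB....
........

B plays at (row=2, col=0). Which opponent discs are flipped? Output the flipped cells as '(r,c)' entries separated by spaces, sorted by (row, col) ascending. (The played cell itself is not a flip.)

Dir NW: edge -> no flip
Dir N: first cell '.' (not opp) -> no flip
Dir NE: first cell '.' (not opp) -> no flip
Dir W: edge -> no flip
Dir E: first cell '.' (not opp) -> no flip
Dir SW: edge -> no flip
Dir S: first cell '.' (not opp) -> no flip
Dir SE: opp run (3,1) (4,2) capped by B -> flip

Answer: (3,1) (4,2)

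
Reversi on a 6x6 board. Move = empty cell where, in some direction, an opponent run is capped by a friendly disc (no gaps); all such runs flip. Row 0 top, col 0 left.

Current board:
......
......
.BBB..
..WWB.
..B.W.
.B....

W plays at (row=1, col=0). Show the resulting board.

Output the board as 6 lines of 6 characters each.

Place W at (1,0); scan 8 dirs for brackets.
Dir NW: edge -> no flip
Dir N: first cell '.' (not opp) -> no flip
Dir NE: first cell '.' (not opp) -> no flip
Dir W: edge -> no flip
Dir E: first cell '.' (not opp) -> no flip
Dir SW: edge -> no flip
Dir S: first cell '.' (not opp) -> no flip
Dir SE: opp run (2,1) capped by W -> flip
All flips: (2,1)

Answer: ......
W.....
.WBB..
..WWB.
..B.W.
.B....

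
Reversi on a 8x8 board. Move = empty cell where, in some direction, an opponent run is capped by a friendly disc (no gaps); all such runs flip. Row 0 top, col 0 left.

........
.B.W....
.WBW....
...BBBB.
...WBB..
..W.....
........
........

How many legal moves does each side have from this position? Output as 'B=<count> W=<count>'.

Answer: B=9 W=5

Derivation:
-- B to move --
(0,2): no bracket -> illegal
(0,3): flips 2 -> legal
(0,4): flips 1 -> legal
(1,0): no bracket -> illegal
(1,2): flips 1 -> legal
(1,4): no bracket -> illegal
(2,0): flips 1 -> legal
(2,4): flips 1 -> legal
(3,0): no bracket -> illegal
(3,1): flips 1 -> legal
(3,2): no bracket -> illegal
(4,1): no bracket -> illegal
(4,2): flips 1 -> legal
(5,1): no bracket -> illegal
(5,3): flips 1 -> legal
(5,4): no bracket -> illegal
(6,1): flips 2 -> legal
(6,2): no bracket -> illegal
(6,3): no bracket -> illegal
B mobility = 9
-- W to move --
(0,0): no bracket -> illegal
(0,1): flips 1 -> legal
(0,2): no bracket -> illegal
(1,0): no bracket -> illegal
(1,2): no bracket -> illegal
(2,0): no bracket -> illegal
(2,4): no bracket -> illegal
(2,5): flips 1 -> legal
(2,6): no bracket -> illegal
(2,7): no bracket -> illegal
(3,1): flips 1 -> legal
(3,2): no bracket -> illegal
(3,7): no bracket -> illegal
(4,2): no bracket -> illegal
(4,6): flips 2 -> legal
(4,7): no bracket -> illegal
(5,3): no bracket -> illegal
(5,4): no bracket -> illegal
(5,5): no bracket -> illegal
(5,6): flips 2 -> legal
W mobility = 5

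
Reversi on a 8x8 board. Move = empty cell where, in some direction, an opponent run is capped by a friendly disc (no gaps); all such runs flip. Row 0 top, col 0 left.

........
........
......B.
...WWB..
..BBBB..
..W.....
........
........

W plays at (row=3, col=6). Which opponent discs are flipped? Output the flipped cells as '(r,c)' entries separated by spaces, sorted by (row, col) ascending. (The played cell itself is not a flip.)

Dir NW: first cell '.' (not opp) -> no flip
Dir N: opp run (2,6), next='.' -> no flip
Dir NE: first cell '.' (not opp) -> no flip
Dir W: opp run (3,5) capped by W -> flip
Dir E: first cell '.' (not opp) -> no flip
Dir SW: opp run (4,5), next='.' -> no flip
Dir S: first cell '.' (not opp) -> no flip
Dir SE: first cell '.' (not opp) -> no flip

Answer: (3,5)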